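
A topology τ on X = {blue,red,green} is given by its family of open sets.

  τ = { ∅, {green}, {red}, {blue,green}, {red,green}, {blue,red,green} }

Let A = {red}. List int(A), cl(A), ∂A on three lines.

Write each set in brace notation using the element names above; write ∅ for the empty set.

int(A) = {red}
cl(A)  = {red}
∂A     = ∅

U open, U⊆A: ∅, {red}. int(A) = ⋃ = {red}
X∖A={blue,green}, int(X∖A)={blue,green}, hence cl(A)={red}
∂A: remove int from cl → ∅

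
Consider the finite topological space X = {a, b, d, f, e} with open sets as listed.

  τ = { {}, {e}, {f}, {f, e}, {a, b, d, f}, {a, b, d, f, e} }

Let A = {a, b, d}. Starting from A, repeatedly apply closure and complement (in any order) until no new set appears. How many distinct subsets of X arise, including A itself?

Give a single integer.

X∖A={f, e}, int(X∖A)={f, e}, hence cl(A)={a, b, d}
Orbit (k=closure, c=complement):
  1. A     = {a, b, d}
  2. cA    = {f, e}
  3. kcA   = {a, b, d, f, e}
  4. ckcA  = {}
(closed under both — stop)

4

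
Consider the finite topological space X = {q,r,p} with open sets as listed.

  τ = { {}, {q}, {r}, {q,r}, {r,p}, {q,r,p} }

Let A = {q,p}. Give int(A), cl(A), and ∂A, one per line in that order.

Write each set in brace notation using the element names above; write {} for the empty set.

int(A) = {q}
cl(A)  = {q,p}
∂A     = {p}

opens ⊆ A: {}, {q}; union → int = {q}
complement {r}; its interior {r}; cl(A) = X∖{r} = {q,p}
boundary = {q,p} ∖ {q} = {p}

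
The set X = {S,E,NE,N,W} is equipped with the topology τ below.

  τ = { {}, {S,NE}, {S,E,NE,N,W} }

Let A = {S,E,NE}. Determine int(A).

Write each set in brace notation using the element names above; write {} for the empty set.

{S,NE}

U open, U⊆A: {}, {S,NE}. int(A) = ⋃ = {S,NE}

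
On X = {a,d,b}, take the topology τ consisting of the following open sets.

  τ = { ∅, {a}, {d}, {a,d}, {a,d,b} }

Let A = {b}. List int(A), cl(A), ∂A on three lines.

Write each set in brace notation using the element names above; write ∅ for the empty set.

int(A) = ∅
cl(A)  = {b}
∂A     = {b}

opens ⊆ A: ∅; union → int = ∅
complement {a,d}; its interior {a,d}; cl(A) = X∖{a,d} = {b}
boundary = {b} ∖ ∅ = {b}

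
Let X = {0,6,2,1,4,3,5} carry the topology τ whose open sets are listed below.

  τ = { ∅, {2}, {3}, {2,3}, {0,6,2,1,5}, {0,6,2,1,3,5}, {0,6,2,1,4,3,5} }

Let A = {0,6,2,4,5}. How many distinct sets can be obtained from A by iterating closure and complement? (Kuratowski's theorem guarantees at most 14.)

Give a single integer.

closure: X∖int(X∖A) = X∖{3} = {0,6,2,1,4,5}
Let k=closure and c=complement:
  1. A     = {0,6,2,4,5}
  2. kA    = {0,6,2,1,4,5}
  3. cA    = {1,3}
  4. ckA   = {3}
  5. kcA   = {0,6,1,4,3,5}
  6. kckA  = {4,3}
  7. ckcA  = {2}
  8. ckckA = {0,6,2,1,5}
— saturated at 8

8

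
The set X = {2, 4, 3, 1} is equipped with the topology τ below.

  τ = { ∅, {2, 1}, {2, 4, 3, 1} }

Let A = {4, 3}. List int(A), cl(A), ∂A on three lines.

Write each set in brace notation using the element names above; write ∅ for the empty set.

int(A) = ∅
cl(A)  = {4, 3}
∂A     = {4, 3}

opens ⊆ A: ∅; union → int = ∅
complement {2, 1}; its interior {2, 1}; cl(A) = X∖{2, 1} = {4, 3}
boundary = {4, 3} ∖ ∅ = {4, 3}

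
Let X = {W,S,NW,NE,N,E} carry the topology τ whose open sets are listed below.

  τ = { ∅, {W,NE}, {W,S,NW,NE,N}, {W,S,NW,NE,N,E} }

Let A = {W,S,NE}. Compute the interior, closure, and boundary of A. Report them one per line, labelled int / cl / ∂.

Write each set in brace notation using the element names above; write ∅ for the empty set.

int(A) = {W,NE}
cl(A)  = {W,S,NW,NE,N,E}
∂A     = {S,NW,N,E}

interior: largest open inside A is {W,NE} (from ∅, {W,NE})
cl via duality: int({NW,N,E}) = ∅, so X∖∅ = {W,S,NW,NE,N,E}
cl∖int = {S,NW,N,E}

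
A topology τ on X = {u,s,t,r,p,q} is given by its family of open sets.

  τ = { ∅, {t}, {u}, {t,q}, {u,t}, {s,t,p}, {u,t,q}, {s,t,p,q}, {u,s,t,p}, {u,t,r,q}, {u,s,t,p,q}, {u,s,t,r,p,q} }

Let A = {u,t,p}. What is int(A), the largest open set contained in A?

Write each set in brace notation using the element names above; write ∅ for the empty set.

{u,t}

opens ⊆ A: ∅, {t}, {u}, {u,t}; union → int = {u,t}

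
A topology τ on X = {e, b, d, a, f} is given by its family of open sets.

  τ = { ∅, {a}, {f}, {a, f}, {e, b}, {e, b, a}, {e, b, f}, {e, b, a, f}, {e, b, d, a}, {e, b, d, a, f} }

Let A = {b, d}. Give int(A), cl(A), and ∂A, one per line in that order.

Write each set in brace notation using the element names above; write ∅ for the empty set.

int(A) = ∅
cl(A)  = {e, b, d}
∂A     = {e, b, d}

opens ⊆ A: ∅; union → int = ∅
complement {e, a, f}; its interior {a, f}; cl(A) = X∖{a, f} = {e, b, d}
boundary = {e, b, d} ∖ ∅ = {e, b, d}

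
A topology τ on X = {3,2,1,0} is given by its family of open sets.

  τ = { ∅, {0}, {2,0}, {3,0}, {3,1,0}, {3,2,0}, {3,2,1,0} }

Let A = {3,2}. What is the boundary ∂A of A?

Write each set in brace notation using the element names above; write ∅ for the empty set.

{3,2,1}

opens ⊆ A: ∅; union → int = ∅
complement {1,0}; its interior {0}; cl(A) = X∖{0} = {3,2,1}
boundary = {3,2,1} ∖ ∅ = {3,2,1}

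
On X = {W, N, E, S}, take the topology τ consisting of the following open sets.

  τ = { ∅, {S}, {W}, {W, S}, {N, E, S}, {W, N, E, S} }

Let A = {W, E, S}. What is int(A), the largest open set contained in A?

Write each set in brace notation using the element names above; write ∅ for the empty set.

{W, S}

opens ⊆ A: ∅, {W}, {S}, {W, S}; union → int = {W, S}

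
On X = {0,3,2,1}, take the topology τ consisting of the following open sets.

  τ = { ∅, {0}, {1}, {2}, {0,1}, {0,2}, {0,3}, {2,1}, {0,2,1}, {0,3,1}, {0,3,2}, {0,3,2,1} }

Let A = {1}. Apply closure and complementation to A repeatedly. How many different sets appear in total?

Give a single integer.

2

closure: X∖int(X∖A) = X∖{0,3,2} = {1}
Let k=closure and c=complement:
  1. A     = {1}
  2. cA    = {0,3,2}
— saturated at 2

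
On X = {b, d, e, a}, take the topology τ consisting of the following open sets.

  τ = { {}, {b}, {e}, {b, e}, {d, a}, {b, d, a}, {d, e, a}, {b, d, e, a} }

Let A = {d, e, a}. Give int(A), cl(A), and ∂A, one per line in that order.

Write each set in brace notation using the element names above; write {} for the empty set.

int(A) = {d, e, a}
cl(A)  = {d, e, a}
∂A     = {}

interior: largest open inside A is {d, e, a} (from {}, {e}, {d, a}, {d, e, a})
cl via duality: int({b}) = {b}, so X∖{b} = {d, e, a}
cl∖int = {}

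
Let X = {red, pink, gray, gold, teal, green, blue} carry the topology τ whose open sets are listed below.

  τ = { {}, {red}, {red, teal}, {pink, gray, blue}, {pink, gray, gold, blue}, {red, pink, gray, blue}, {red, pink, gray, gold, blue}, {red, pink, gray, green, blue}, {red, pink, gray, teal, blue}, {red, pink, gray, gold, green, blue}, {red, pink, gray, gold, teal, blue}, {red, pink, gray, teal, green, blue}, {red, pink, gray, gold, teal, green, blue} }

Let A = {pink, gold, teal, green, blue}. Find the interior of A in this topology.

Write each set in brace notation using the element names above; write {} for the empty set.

opens ⊆ A: {}; union → int = {}

{}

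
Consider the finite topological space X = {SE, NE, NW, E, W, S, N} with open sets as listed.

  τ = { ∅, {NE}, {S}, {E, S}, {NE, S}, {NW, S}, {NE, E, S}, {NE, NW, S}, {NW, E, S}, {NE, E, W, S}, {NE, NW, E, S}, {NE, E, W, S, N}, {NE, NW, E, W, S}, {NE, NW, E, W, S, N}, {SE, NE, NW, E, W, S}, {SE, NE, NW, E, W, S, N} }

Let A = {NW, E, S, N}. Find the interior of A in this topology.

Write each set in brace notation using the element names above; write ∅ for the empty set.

opens ⊆ A: ∅, {S}, {NW, S}, {E, S}, {NW, E, S}; union → int = {NW, E, S}

{NW, E, S}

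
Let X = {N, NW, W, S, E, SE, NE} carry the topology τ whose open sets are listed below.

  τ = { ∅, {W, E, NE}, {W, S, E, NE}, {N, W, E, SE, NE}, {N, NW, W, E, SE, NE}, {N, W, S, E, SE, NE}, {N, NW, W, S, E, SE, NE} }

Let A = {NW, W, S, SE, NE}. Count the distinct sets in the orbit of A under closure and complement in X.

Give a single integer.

X∖A={N, E}, int(X∖A)=∅, hence cl(A)={N, NW, W, S, E, SE, NE}
Orbit (k=closure, c=complement):
  1. A     = {NW, W, S, SE, NE}
  2. kA    = {N, NW, W, S, E, SE, NE}
  3. cA    = {N, E}
  4. ckA   = ∅
(closed under both — stop)

4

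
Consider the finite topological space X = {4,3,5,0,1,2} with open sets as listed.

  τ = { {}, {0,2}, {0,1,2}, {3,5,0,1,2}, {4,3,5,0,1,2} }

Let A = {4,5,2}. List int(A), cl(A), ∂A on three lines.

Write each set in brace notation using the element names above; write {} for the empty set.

opens ⊆ A: {}; union → int = {}
complement {3,0,1}; its interior {}; cl(A) = X∖{} = {4,3,5,0,1,2}
boundary = {4,3,5,0,1,2} ∖ {} = {4,3,5,0,1,2}

int(A) = {}
cl(A)  = {4,3,5,0,1,2}
∂A     = {4,3,5,0,1,2}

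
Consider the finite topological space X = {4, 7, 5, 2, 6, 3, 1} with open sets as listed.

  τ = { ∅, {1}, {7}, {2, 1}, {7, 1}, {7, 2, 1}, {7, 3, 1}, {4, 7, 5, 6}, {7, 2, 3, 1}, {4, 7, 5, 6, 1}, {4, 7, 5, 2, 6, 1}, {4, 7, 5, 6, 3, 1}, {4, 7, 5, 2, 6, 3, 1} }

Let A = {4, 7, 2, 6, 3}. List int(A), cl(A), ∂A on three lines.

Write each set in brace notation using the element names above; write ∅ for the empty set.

open subsets of A: ∅, {7}; so int(A) = {7}
closure: X∖int(X∖A) = X∖{1} = {4, 7, 5, 2, 6, 3}
∂A = {4, 7, 5, 2, 6, 3} minus {7} = {4, 5, 2, 6, 3}

int(A) = {7}
cl(A)  = {4, 7, 5, 2, 6, 3}
∂A     = {4, 5, 2, 6, 3}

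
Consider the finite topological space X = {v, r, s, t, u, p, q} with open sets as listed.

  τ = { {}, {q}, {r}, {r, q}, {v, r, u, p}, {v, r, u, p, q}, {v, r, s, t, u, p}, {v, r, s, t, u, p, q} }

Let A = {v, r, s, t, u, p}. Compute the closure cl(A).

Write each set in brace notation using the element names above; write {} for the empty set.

{v, r, s, t, u, p}

complement {q}; its interior {q}; cl(A) = X∖{q} = {v, r, s, t, u, p}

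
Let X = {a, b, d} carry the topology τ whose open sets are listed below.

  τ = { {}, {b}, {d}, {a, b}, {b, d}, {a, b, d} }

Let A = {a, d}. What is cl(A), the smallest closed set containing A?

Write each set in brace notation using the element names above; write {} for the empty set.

{a, d}

complement {b}; its interior {b}; cl(A) = X∖{b} = {a, d}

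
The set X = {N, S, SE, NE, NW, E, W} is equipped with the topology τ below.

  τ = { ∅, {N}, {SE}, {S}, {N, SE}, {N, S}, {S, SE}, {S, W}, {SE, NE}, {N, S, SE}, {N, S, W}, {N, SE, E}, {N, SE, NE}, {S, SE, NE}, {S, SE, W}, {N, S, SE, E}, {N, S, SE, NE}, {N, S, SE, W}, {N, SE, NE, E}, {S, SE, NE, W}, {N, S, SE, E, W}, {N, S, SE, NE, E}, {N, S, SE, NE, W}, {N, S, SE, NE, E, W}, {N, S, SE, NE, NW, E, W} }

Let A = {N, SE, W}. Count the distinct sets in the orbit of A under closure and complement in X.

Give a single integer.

10

closure: X∖int(X∖A) = X∖{S} = {N, SE, NE, NW, E, W}
Let k=closure and c=complement:
  1. A     = {N, SE, W}
  2. kA    = {N, SE, NE, NW, E, W}
  3. cA    = {S, NE, NW, E}
  4. ckA   = {S}
  5. kcA   = {S, NE, NW, E, W}
  6. kckA  = {S, NW, W}
  7. ckcA  = {N, SE}
  8. ckckA = {N, SE, NE, E}
  9. kckcA = {N, SE, NE, NW, E}
  10. ckckcA = {S, W}
— saturated at 10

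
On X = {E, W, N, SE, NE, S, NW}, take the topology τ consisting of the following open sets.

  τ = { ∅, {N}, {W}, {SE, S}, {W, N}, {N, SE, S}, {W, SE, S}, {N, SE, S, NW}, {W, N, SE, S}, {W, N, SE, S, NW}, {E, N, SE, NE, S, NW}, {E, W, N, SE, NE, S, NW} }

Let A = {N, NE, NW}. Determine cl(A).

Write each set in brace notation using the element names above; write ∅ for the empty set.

{E, N, NE, NW}

closure: X∖int(X∖A) = X∖{W, SE, S} = {E, N, NE, NW}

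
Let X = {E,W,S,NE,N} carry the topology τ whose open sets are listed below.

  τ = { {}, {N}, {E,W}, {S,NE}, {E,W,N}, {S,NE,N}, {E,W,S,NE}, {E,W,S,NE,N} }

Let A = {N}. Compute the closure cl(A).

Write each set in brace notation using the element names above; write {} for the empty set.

X∖A={E,W,S,NE}, int(X∖A)={E,W,S,NE}, hence cl(A)={N}

{N}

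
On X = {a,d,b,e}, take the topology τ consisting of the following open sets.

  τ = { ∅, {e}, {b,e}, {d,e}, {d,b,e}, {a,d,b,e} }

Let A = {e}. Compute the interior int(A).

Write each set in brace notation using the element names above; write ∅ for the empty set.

open subsets of A: ∅, {e}; so int(A) = {e}

{e}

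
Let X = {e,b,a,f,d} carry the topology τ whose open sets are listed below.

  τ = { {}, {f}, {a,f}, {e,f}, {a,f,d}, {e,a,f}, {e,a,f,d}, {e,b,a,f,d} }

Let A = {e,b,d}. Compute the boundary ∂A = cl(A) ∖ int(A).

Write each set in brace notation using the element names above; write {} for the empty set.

{e,b,d}

open subsets of A: {}; so int(A) = {}
closure: X∖int(X∖A) = X∖{a,f} = {e,b,d}
∂A = {e,b,d} minus {} = {e,b,d}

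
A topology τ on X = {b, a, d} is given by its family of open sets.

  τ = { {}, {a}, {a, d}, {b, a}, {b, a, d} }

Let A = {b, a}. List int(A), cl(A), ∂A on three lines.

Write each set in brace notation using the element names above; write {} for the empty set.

int(A) = {b, a}
cl(A)  = {b, a, d}
∂A     = {d}

interior: largest open inside A is {b, a} (from {}, {a}, {b, a})
cl via duality: int({d}) = {}, so X∖{} = {b, a, d}
cl∖int = {d}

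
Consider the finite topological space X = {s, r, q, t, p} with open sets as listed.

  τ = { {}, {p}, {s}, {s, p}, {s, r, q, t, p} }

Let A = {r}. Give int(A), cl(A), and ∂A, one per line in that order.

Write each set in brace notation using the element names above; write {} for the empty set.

int(A) = {}
cl(A)  = {r, q, t}
∂A     = {r, q, t}

U open, U⊆A: {}. int(A) = ⋃ = {}
X∖A={s, q, t, p}, int(X∖A)={s, p}, hence cl(A)={r, q, t}
∂A: remove int from cl → {r, q, t}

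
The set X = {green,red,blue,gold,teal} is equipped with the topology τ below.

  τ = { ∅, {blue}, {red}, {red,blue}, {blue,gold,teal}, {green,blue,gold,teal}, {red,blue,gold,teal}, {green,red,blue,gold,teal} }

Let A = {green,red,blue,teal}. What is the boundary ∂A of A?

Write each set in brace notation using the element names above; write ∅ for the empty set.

{green,gold,teal}

opens ⊆ A: ∅, {red}, {blue}, {red,blue}; union → int = {red,blue}
complement {gold}; its interior ∅; cl(A) = X∖∅ = {green,red,blue,gold,teal}
boundary = {green,red,blue,gold,teal} ∖ {red,blue} = {green,gold,teal}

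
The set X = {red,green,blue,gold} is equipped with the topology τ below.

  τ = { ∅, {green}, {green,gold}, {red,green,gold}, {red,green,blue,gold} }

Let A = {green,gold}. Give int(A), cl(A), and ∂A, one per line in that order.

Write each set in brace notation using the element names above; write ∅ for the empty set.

int(A) = {green,gold}
cl(A)  = {red,green,blue,gold}
∂A     = {red,blue}

open subsets of A: ∅, {green}, {green,gold}; so int(A) = {green,gold}
closure: X∖int(X∖A) = X∖∅ = {red,green,blue,gold}
∂A = {red,green,blue,gold} minus {green,gold} = {red,blue}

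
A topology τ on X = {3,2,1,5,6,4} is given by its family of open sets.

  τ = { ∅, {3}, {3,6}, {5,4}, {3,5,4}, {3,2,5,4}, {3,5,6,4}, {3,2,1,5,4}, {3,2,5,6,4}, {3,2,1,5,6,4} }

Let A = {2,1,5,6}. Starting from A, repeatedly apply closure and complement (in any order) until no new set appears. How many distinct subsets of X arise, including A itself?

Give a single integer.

closure: X∖int(X∖A) = X∖{3} = {2,1,5,6,4}
Let k=closure and c=complement:
  1. A     = {2,1,5,6}
  2. kA    = {2,1,5,6,4}
  3. cA    = {3,4}
  4. ckA   = {3}
  5. kcA   = {3,2,1,5,6,4}
  6. kckA  = {3,2,1,6}
  7. ckcA  = ∅
  8. ckckA = {5,4}
  9. kckckA = {2,1,5,4}
  10. ckckckA = {3,6}
— saturated at 10

10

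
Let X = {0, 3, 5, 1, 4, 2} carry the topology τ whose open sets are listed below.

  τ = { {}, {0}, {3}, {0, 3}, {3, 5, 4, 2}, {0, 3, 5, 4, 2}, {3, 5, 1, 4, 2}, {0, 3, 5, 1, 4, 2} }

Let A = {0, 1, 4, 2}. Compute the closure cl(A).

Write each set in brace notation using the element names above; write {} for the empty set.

X∖A={3, 5}, int(X∖A)={3}, hence cl(A)={0, 5, 1, 4, 2}

{0, 5, 1, 4, 2}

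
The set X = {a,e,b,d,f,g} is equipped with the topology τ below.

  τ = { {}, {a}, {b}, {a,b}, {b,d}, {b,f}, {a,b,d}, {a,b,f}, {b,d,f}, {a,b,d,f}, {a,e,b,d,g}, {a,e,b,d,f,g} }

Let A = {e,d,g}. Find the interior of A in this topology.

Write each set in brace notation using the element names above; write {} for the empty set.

{}

open subsets of A: {}; so int(A) = {}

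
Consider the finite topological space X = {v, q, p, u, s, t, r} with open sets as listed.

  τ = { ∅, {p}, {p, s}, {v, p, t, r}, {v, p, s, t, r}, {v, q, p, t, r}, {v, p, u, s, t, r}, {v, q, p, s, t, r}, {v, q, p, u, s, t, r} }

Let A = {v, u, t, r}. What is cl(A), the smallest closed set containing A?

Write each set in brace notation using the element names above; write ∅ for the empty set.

cl via duality: int({q, p, s}) = {p, s}, so X∖{p, s} = {v, q, u, t, r}

{v, q, u, t, r}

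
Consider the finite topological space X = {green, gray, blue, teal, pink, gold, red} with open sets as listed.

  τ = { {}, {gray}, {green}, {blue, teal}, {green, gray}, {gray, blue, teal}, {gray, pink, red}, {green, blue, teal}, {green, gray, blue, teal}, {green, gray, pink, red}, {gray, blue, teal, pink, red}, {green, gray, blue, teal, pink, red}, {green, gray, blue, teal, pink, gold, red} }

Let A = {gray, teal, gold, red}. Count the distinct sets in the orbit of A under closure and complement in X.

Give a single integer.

closure: X∖int(X∖A) = X∖{green} = {gray, blue, teal, pink, gold, red}
Let k=closure and c=complement:
  1. A     = {gray, teal, gold, red}
  2. kA    = {gray, blue, teal, pink, gold, red}
  3. cA    = {green, blue, pink}
  4. ckA   = {green}
  5. kcA   = {green, blue, teal, pink, gold, red}
  6. kckA  = {green, gold}
  7. ckcA  = {gray}
  8. ckckA = {gray, blue, teal, pink, red}
  9. kckcA = {gray, pink, gold, red}
  10. ckckcA = {green, blue, teal}
  11. kckckcA = {green, blue, teal, gold}
  12. ckckckcA = {gray, pink, red}
— saturated at 12

12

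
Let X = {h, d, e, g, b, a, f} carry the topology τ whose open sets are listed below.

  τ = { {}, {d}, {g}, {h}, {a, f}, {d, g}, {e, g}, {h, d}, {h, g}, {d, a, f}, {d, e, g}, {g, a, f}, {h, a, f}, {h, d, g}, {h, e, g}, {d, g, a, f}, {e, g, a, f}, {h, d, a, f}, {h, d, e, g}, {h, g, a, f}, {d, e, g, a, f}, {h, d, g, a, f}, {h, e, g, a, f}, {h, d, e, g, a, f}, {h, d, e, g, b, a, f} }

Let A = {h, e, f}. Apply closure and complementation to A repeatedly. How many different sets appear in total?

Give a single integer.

complement {d, g, b, a}; its interior {d, g}; cl(A) = X∖{d, g} = {h, e, b, a, f}
With k = closure, c = complement:
  1. A     = {h, e, f}
  2. kA    = {h, e, b, a, f}
  3. cA    = {d, g, b, a}
  4. ckA   = {d, g}
  5. kcA   = {d, e, g, b, a, f}
  6. kckA  = {d, e, g, b}
  7. ckcA  = {h}
  8. ckckA = {h, a, f}
  9. kckcA = {h, b}
  10. kckckA = {h, b, a, f}
  11. ckckcA = {d, e, g, a, f}
  12. ckckckA = {d, e, g}
k, c of each give nothing new

12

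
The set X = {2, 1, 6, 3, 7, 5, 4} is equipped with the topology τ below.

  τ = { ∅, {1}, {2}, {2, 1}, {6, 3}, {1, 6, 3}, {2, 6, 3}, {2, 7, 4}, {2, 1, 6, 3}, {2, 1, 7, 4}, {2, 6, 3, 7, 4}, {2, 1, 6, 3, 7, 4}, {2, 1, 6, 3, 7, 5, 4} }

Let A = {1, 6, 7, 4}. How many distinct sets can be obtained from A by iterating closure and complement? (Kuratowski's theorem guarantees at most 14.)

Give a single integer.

complement {2, 3, 5}; its interior {2}; cl(A) = X∖{2} = {1, 6, 3, 7, 5, 4}
With k = closure, c = complement:
  1. A     = {1, 6, 7, 4}
  2. kA    = {1, 6, 3, 7, 5, 4}
  3. cA    = {2, 3, 5}
  4. ckA   = {2}
  5. kcA   = {2, 6, 3, 7, 5, 4}
  6. kckA  = {2, 7, 5, 4}
  7. ckcA  = {1}
  8. ckckA = {1, 6, 3}
  9. kckcA = {1, 5}
  10. kckckA = {1, 6, 3, 5}
  11. ckckcA = {2, 6, 3, 7, 4}
  12. ckckckA = {2, 7, 4}
k, c of each give nothing new

12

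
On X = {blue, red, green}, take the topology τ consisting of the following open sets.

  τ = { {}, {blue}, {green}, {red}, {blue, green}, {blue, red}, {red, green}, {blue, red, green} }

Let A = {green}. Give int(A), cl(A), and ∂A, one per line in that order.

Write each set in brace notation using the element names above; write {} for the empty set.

open subsets of A: {}, {green}; so int(A) = {green}
closure: X∖int(X∖A) = X∖{blue, red} = {green}
∂A = {green} minus {green} = {}

int(A) = {green}
cl(A)  = {green}
∂A     = {}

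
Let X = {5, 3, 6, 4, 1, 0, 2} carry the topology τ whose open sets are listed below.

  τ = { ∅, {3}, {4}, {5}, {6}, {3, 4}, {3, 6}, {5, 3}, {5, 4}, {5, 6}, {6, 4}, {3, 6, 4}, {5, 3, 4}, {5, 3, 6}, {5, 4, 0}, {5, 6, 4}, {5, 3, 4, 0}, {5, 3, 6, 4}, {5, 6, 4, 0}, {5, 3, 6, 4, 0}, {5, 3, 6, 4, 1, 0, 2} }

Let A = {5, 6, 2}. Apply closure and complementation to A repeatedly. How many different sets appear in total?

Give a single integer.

X∖A={3, 4, 1, 0}, int(X∖A)={3, 4}, hence cl(A)={5, 6, 1, 0, 2}
Orbit (k=closure, c=complement):
  1. A     = {5, 6, 2}
  2. kA    = {5, 6, 1, 0, 2}
  3. cA    = {3, 4, 1, 0}
  4. ckA   = {3, 4}
  5. kcA   = {3, 4, 1, 0, 2}
  6. ckcA  = {5, 6}
(closed under both — stop)

6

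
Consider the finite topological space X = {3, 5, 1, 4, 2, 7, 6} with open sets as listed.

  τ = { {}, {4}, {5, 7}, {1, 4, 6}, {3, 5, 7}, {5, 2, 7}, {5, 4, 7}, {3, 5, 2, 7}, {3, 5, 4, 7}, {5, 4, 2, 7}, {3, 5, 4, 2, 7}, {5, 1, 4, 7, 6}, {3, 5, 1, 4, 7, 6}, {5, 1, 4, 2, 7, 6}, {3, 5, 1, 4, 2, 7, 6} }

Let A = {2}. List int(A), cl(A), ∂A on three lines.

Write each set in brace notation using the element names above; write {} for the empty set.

U open, U⊆A: {}. int(A) = ⋃ = {}
X∖A={3, 5, 1, 4, 7, 6}, int(X∖A)={3, 5, 1, 4, 7, 6}, hence cl(A)={2}
∂A: remove int from cl → {2}

int(A) = {}
cl(A)  = {2}
∂A     = {2}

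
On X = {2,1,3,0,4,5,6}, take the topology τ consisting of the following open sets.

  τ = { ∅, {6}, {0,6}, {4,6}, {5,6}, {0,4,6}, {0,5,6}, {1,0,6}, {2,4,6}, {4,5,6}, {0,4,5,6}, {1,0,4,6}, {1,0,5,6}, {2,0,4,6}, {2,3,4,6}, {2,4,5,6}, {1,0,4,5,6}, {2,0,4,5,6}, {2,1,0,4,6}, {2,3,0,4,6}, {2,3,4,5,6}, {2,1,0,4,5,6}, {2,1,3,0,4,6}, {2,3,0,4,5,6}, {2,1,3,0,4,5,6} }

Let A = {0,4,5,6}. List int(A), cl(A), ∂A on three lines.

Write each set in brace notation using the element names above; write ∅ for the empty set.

open subsets of A: ∅, {6}, {4,6}, {5,6}, {0,6}, {0,4,6}, {0,5,6}, {4,5,6}, {0,4,5,6}; so int(A) = {0,4,5,6}
closure: X∖int(X∖A) = X∖∅ = {2,1,3,0,4,5,6}
∂A = {2,1,3,0,4,5,6} minus {0,4,5,6} = {2,1,3}

int(A) = {0,4,5,6}
cl(A)  = {2,1,3,0,4,5,6}
∂A     = {2,1,3}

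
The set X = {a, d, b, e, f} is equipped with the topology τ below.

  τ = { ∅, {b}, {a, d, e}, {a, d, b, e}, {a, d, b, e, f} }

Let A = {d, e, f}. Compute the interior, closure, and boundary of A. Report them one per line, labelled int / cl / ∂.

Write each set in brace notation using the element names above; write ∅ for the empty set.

int(A) = ∅
cl(A)  = {a, d, e, f}
∂A     = {a, d, e, f}

open subsets of A: ∅; so int(A) = ∅
closure: X∖int(X∖A) = X∖{b} = {a, d, e, f}
∂A = {a, d, e, f} minus ∅ = {a, d, e, f}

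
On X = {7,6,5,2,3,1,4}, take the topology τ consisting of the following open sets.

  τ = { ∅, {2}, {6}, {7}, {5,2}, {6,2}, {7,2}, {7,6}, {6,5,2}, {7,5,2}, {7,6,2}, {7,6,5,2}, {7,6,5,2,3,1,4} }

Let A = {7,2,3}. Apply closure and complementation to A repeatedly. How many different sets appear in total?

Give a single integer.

8

X∖A={6,5,1,4}, int(X∖A)={6}, hence cl(A)={7,5,2,3,1,4}
Orbit (k=closure, c=complement):
  1. A     = {7,2,3}
  2. kA    = {7,5,2,3,1,4}
  3. cA    = {6,5,1,4}
  4. ckA   = {6}
  5. kcA   = {6,5,3,1,4}
  6. kckA  = {6,3,1,4}
  7. ckcA  = {7,2}
  8. ckckA = {7,5,2}
(closed under both — stop)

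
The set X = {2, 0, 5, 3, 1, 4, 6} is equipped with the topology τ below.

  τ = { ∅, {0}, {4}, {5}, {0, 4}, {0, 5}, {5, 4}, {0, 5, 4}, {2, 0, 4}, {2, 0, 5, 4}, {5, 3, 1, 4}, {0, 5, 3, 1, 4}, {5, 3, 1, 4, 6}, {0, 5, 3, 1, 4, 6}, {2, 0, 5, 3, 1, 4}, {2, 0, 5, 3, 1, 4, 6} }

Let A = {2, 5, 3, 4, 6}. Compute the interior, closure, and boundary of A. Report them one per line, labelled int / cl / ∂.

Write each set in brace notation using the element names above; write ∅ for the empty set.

interior: largest open inside A is {5, 4} (from ∅, {4}, {5}, {5, 4})
cl via duality: int({0, 1}) = {0}, so X∖{0} = {2, 5, 3, 1, 4, 6}
cl∖int = {2, 3, 1, 6}

int(A) = {5, 4}
cl(A)  = {2, 5, 3, 1, 4, 6}
∂A     = {2, 3, 1, 6}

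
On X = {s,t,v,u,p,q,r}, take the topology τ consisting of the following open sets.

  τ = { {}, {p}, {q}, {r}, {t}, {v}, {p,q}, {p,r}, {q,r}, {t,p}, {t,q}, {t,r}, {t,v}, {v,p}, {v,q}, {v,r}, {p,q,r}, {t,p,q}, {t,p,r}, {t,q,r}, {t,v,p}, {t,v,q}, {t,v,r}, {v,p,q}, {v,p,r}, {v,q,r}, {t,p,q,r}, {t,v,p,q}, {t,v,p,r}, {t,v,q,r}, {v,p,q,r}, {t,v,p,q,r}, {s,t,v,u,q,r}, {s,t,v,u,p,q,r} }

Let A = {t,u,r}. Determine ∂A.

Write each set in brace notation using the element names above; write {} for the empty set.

open subsets of A: {}, {t}, {r}, {t,r}; so int(A) = {t,r}
closure: X∖int(X∖A) = X∖{v,p,q} = {s,t,u,r}
∂A = {s,t,u,r} minus {t,r} = {s,u}

{s,u}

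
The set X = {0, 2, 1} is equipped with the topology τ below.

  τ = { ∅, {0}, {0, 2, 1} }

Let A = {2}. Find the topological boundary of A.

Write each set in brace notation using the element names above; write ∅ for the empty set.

{2, 1}

interior: largest open inside A is ∅ (from ∅)
cl via duality: int({0, 1}) = {0}, so X∖{0} = {2, 1}
cl∖int = {2, 1}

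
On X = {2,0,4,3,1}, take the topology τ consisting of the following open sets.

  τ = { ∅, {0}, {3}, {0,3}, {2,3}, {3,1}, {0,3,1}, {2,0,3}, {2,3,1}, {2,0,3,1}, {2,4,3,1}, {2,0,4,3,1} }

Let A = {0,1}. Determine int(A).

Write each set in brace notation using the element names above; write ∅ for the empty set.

opens ⊆ A: ∅, {0}; union → int = {0}

{0}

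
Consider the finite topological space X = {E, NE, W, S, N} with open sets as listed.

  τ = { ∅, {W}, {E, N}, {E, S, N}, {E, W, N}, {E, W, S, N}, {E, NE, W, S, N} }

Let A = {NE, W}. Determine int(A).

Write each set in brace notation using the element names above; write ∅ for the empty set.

{W}

open subsets of A: ∅, {W}; so int(A) = {W}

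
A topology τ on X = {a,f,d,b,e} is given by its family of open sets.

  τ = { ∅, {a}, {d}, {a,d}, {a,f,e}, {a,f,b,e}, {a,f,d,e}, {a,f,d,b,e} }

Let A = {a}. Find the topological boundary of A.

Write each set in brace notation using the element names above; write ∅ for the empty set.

U open, U⊆A: ∅, {a}. int(A) = ⋃ = {a}
X∖A={f,d,b,e}, int(X∖A)={d}, hence cl(A)={a,f,b,e}
∂A: remove int from cl → {f,b,e}

{f,b,e}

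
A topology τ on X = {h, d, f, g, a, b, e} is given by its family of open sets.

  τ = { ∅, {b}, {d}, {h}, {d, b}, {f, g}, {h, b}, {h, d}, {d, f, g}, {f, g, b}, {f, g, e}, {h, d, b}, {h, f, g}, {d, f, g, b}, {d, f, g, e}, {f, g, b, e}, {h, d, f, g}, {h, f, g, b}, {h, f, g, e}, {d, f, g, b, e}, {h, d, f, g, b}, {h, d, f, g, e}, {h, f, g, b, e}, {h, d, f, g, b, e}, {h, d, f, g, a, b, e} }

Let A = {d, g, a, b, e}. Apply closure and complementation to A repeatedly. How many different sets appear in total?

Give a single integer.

10

cl via duality: int({h, f}) = {h}, so X∖{h} = {d, f, g, a, b, e}
Write k for closure, c for complement:
  1. A     = {d, g, a, b, e}
  2. kA    = {d, f, g, a, b, e}
  3. cA    = {h, f}
  4. ckA   = {h}
  5. kcA   = {h, f, g, a, e}
  6. kckA  = {h, a}
  7. ckcA  = {d, b}
  8. ckckA = {d, f, g, b, e}
  9. kckcA = {d, a, b}
  10. ckckcA = {h, f, g, e}
applying k or c yields no new set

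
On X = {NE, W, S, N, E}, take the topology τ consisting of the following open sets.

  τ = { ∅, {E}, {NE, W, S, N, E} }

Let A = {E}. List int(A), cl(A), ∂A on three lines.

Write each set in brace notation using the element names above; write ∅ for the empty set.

U open, U⊆A: ∅, {E}. int(A) = ⋃ = {E}
X∖A={NE, W, S, N}, int(X∖A)=∅, hence cl(A)={NE, W, S, N, E}
∂A: remove int from cl → {NE, W, S, N}

int(A) = {E}
cl(A)  = {NE, W, S, N, E}
∂A     = {NE, W, S, N}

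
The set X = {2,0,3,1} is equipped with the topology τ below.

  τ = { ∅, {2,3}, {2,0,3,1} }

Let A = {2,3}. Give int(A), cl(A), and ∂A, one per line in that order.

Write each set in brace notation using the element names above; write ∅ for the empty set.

open subsets of A: ∅, {2,3}; so int(A) = {2,3}
closure: X∖int(X∖A) = X∖∅ = {2,0,3,1}
∂A = {2,0,3,1} minus {2,3} = {0,1}

int(A) = {2,3}
cl(A)  = {2,0,3,1}
∂A     = {0,1}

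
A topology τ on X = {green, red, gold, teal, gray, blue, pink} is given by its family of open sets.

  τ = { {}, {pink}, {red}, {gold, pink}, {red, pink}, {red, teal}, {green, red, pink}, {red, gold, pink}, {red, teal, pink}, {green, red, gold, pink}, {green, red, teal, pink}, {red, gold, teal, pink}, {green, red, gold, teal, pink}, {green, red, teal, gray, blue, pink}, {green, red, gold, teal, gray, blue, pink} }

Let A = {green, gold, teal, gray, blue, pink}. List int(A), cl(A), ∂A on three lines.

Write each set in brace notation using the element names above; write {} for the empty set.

interior: largest open inside A is {gold, pink} (from {}, {pink}, {gold, pink})
cl via duality: int({red}) = {red}, so X∖{red} = {green, gold, teal, gray, blue, pink}
cl∖int = {green, teal, gray, blue}

int(A) = {gold, pink}
cl(A)  = {green, gold, teal, gray, blue, pink}
∂A     = {green, teal, gray, blue}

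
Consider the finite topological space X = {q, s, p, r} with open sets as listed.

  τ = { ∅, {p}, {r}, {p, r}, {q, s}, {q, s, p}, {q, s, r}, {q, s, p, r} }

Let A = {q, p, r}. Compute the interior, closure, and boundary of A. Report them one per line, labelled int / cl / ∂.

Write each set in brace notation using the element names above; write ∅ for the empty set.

int(A) = {p, r}
cl(A)  = {q, s, p, r}
∂A     = {q, s}

opens ⊆ A: ∅, {r}, {p}, {p, r}; union → int = {p, r}
complement {s}; its interior ∅; cl(A) = X∖∅ = {q, s, p, r}
boundary = {q, s, p, r} ∖ {p, r} = {q, s}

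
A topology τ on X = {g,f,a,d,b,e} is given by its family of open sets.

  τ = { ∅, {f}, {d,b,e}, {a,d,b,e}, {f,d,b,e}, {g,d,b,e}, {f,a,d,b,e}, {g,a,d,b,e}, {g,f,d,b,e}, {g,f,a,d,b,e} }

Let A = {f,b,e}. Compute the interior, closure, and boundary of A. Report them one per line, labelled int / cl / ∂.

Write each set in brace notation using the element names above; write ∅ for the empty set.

interior: largest open inside A is {f} (from ∅, {f})
cl via duality: int({g,a,d}) = ∅, so X∖∅ = {g,f,a,d,b,e}
cl∖int = {g,a,d,b,e}

int(A) = {f}
cl(A)  = {g,f,a,d,b,e}
∂A     = {g,a,d,b,e}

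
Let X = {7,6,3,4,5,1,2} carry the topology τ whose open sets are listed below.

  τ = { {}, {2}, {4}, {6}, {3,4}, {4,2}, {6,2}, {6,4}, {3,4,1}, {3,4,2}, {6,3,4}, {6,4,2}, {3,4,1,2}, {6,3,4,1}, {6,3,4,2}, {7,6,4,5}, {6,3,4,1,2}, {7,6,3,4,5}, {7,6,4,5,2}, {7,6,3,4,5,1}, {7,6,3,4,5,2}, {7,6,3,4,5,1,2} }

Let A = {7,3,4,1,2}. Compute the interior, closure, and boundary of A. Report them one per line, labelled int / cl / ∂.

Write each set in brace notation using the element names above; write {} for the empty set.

int(A) = {3,4,1,2}
cl(A)  = {7,3,4,5,1,2}
∂A     = {7,5}

U open, U⊆A: {}, {4}, {2}, {3,4}, {4,2}, {3,4,1}, {3,4,2}, {3,4,1,2}. int(A) = ⋃ = {3,4,1,2}
X∖A={6,5}, int(X∖A)={6}, hence cl(A)={7,3,4,5,1,2}
∂A: remove int from cl → {7,5}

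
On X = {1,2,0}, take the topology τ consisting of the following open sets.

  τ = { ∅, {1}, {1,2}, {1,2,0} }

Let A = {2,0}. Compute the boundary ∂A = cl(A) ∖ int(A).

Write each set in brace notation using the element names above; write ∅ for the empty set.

U open, U⊆A: ∅. int(A) = ⋃ = ∅
X∖A={1}, int(X∖A)={1}, hence cl(A)={2,0}
∂A: remove int from cl → {2,0}

{2,0}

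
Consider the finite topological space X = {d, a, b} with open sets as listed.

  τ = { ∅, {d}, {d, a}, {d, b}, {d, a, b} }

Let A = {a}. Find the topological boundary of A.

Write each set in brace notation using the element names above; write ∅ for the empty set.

opens ⊆ A: ∅; union → int = ∅
complement {d, b}; its interior {d, b}; cl(A) = X∖{d, b} = {a}
boundary = {a} ∖ ∅ = {a}

{a}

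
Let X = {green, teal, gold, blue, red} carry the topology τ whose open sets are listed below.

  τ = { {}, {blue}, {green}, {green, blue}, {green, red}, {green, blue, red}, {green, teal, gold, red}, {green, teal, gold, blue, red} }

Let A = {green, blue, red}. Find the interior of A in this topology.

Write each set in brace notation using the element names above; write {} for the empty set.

U open, U⊆A: {}, {green}, {blue}, {green, blue}, {green, red}, {green, blue, red}. int(A) = ⋃ = {green, blue, red}

{green, blue, red}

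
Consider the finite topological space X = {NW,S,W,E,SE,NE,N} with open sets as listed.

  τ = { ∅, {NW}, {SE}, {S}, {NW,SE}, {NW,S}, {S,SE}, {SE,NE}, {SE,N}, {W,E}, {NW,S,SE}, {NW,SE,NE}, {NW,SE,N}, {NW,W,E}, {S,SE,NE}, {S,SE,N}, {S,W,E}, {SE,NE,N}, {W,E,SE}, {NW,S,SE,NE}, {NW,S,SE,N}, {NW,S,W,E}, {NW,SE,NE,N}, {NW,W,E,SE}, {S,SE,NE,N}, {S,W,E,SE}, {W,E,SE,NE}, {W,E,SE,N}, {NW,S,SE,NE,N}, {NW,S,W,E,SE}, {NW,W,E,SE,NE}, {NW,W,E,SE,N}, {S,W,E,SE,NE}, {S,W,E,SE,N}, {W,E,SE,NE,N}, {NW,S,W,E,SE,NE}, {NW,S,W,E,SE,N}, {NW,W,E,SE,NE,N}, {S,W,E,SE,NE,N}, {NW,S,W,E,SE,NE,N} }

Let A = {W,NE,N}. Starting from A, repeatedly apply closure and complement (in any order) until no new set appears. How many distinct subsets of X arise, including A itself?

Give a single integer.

8

complement {NW,S,E,SE}; its interior {NW,S,SE}; cl(A) = X∖{NW,S,SE} = {W,E,NE,N}
With k = closure, c = complement:
  1. A     = {W,NE,N}
  2. kA    = {W,E,NE,N}
  3. cA    = {NW,S,E,SE}
  4. ckA   = {NW,S,SE}
  5. kcA   = {NW,S,W,E,SE,NE,N}
  6. kckA  = {NW,S,SE,NE,N}
  7. ckcA  = ∅
  8. ckckA = {W,E}
k, c of each give nothing new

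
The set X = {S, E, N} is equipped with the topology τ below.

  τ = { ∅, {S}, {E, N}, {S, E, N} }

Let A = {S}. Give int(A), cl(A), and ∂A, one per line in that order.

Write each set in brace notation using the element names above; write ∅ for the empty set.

int(A) = {S}
cl(A)  = {S}
∂A     = ∅

opens ⊆ A: ∅, {S}; union → int = {S}
complement {E, N}; its interior {E, N}; cl(A) = X∖{E, N} = {S}
boundary = {S} ∖ {S} = ∅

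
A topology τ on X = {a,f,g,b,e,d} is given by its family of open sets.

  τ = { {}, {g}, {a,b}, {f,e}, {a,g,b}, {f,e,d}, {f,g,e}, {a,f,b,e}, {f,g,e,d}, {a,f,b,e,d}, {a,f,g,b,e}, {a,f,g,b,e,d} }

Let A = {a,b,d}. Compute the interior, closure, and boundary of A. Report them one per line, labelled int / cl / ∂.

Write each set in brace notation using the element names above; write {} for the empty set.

U open, U⊆A: {}, {a,b}. int(A) = ⋃ = {a,b}
X∖A={f,g,e}, int(X∖A)={f,g,e}, hence cl(A)={a,b,d}
∂A: remove int from cl → {d}

int(A) = {a,b}
cl(A)  = {a,b,d}
∂A     = {d}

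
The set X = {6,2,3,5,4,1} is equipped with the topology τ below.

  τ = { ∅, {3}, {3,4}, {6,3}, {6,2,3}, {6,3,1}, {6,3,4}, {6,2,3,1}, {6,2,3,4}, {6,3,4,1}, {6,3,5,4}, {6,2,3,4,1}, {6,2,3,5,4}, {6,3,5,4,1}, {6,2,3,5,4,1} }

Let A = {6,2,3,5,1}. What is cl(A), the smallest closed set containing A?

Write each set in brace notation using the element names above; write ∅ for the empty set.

complement {4}; its interior ∅; cl(A) = X∖∅ = {6,2,3,5,4,1}

{6,2,3,5,4,1}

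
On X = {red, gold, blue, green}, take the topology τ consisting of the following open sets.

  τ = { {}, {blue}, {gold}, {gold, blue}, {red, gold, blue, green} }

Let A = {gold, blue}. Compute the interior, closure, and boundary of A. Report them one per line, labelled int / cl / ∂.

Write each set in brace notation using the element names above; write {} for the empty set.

interior: largest open inside A is {gold, blue} (from {}, {gold}, {blue}, {gold, blue})
cl via duality: int({red, green}) = {}, so X∖{} = {red, gold, blue, green}
cl∖int = {red, green}

int(A) = {gold, blue}
cl(A)  = {red, gold, blue, green}
∂A     = {red, green}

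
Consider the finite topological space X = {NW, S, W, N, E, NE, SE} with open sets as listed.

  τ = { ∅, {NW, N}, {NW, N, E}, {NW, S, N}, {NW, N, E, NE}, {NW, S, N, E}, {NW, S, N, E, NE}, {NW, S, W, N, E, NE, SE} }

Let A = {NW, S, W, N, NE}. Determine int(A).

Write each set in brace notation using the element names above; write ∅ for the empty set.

opens ⊆ A: ∅, {NW, N}, {NW, S, N}; union → int = {NW, S, N}

{NW, S, N}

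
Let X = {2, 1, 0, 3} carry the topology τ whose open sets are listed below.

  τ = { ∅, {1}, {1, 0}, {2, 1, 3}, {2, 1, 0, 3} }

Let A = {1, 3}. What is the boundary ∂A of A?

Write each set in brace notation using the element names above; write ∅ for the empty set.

{2, 0, 3}

interior: largest open inside A is {1} (from ∅, {1})
cl via duality: int({2, 0}) = ∅, so X∖∅ = {2, 1, 0, 3}
cl∖int = {2, 0, 3}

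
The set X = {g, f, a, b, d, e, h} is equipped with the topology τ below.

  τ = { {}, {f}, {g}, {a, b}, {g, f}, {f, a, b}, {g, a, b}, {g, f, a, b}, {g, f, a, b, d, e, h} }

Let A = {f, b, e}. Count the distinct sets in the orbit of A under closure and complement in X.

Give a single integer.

X∖A={g, a, d, h}, int(X∖A)={g}, hence cl(A)={f, a, b, d, e, h}
Orbit (k=closure, c=complement):
  1. A     = {f, b, e}
  2. kA    = {f, a, b, d, e, h}
  3. cA    = {g, a, d, h}
  4. ckA   = {g}
  5. kcA   = {g, a, b, d, e, h}
  6. kckA  = {g, d, e, h}
  7. ckcA  = {f}
  8. ckckA = {f, a, b}
  9. kckcA = {f, d, e, h}
  10. ckckcA = {g, a, b}
(closed under both — stop)

10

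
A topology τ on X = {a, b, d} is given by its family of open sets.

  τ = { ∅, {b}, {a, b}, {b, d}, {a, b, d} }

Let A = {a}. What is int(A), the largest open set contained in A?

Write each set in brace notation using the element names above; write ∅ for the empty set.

interior: largest open inside A is ∅ (from ∅)

∅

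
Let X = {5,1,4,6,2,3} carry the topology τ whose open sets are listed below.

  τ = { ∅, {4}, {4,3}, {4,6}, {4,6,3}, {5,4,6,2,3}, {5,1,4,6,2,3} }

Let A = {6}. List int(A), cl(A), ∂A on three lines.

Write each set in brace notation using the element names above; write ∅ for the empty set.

open subsets of A: ∅; so int(A) = ∅
closure: X∖int(X∖A) = X∖{4,3} = {5,1,6,2}
∂A = {5,1,6,2} minus ∅ = {5,1,6,2}

int(A) = ∅
cl(A)  = {5,1,6,2}
∂A     = {5,1,6,2}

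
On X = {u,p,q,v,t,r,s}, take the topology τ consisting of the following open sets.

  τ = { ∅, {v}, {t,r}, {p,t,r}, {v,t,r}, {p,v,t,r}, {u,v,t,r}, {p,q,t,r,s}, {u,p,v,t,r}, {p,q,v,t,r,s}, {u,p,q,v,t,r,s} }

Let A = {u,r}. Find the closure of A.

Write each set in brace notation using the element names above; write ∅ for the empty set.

cl via duality: int({p,q,v,t,s}) = {v}, so X∖{v} = {u,p,q,t,r,s}

{u,p,q,t,r,s}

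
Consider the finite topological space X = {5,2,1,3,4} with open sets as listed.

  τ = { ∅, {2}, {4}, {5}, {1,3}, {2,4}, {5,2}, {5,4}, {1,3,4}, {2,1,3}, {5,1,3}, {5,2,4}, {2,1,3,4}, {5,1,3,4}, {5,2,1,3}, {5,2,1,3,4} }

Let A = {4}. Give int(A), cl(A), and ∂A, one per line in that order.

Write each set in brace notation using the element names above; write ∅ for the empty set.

int(A) = {4}
cl(A)  = {4}
∂A     = ∅

U open, U⊆A: ∅, {4}. int(A) = ⋃ = {4}
X∖A={5,2,1,3}, int(X∖A)={5,2,1,3}, hence cl(A)={4}
∂A: remove int from cl → ∅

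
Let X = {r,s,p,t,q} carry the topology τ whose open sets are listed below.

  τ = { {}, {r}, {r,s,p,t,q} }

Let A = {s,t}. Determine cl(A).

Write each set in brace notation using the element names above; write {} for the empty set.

{s,p,t,q}

closure: X∖int(X∖A) = X∖{r} = {s,p,t,q}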